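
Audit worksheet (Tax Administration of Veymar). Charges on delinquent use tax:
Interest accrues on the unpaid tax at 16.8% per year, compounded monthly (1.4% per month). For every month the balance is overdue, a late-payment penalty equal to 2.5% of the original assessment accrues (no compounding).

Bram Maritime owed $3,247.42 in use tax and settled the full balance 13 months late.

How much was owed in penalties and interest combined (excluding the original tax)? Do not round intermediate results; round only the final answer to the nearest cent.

$1,698.73

Late-payment penalty: 13 × 2.5% × $3,247.42 = $1,055.41…
Interest: $3,247.42 × ((1 + 0.014)^13 − 1) = $3,247.42 × 0.1981010… = $643.3170…
Penalties + interest = $1,055.4115 + $643.3170… = $1,698.73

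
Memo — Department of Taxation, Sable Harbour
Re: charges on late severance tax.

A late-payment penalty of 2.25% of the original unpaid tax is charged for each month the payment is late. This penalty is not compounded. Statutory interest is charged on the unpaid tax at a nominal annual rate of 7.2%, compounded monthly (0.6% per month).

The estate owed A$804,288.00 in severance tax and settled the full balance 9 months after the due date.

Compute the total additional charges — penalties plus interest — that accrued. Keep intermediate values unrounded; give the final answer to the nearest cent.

Late-payment penalty: 9 × 2.25% × A$804,288.00 = A$162,868.32
Interest: A$804,288.00 × ((1 + 0.006)^9 − 1) = A$804,288.00 × 0.0553143… = A$44,488.6344…
Penalties + interest = A$162,868.3200 + A$44,488.6344… = A$207,356.95

A$207,356.95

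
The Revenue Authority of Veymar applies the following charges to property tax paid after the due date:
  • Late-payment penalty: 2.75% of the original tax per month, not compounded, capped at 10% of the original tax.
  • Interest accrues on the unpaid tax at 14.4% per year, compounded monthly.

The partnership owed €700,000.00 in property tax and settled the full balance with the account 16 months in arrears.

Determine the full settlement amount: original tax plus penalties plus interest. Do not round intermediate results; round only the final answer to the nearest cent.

Penalty (uncapped): 16 × 2.75% × €700,000.00 = €308,000.00; cap = 10% × €700,000.00 = €70,000.00 → penalty = €70,000.00
Interest (14.4%/yr ÷ 12 = 1.2%/month): €700,000.00 × ((1 + 0.012)^16 − 1) = €147,200.5715…
Total = €700,000.00 + €70,000.0000 + €147,200.5715… = €917,200.57

€917,200.57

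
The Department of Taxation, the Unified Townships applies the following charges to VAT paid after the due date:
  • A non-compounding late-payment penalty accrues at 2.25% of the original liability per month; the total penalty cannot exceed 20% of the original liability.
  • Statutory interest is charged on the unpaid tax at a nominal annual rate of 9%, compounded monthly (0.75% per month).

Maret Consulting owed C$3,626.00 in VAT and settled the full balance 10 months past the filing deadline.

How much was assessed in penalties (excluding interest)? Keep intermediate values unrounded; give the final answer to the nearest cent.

C$725.20

Penalty (uncapped): 10 × 2.25% × C$3,626.00 = C$815.85; cap = 20% × C$3,626.00 = C$725.20 → penalty = C$725.20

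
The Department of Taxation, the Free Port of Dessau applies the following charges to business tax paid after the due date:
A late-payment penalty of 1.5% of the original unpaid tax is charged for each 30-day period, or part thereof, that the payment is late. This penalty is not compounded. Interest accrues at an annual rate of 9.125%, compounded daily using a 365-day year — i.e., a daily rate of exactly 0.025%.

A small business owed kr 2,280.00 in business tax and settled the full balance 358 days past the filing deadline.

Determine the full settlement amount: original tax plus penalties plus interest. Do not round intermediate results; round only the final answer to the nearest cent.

kr 2,903.84

Penalty periods: ⌈358/30⌉ = 12; penalty = 12 × 1.5% × kr 2,280.00 = kr 410.40
Interest: kr 2,280.00 × ((1 + 0.00025)^358 − 1) = kr 2,280.00 × 0.09361510… = kr 213.4424…
Total = kr 2,280.00 + kr 410.4000 + kr 213.4424… = kr 2,903.84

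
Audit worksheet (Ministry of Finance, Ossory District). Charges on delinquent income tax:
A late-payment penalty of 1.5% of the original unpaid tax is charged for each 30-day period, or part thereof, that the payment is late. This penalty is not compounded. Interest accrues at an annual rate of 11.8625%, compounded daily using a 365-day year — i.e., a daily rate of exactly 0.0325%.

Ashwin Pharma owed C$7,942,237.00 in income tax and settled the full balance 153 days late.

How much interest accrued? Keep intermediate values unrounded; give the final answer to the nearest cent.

Interest: C$7,942,237.00 × ((1 + 0.000325)^153 − 1) = C$7,942,237.00 × 0.05097355… = C$404,843.9845…

C$404,843.98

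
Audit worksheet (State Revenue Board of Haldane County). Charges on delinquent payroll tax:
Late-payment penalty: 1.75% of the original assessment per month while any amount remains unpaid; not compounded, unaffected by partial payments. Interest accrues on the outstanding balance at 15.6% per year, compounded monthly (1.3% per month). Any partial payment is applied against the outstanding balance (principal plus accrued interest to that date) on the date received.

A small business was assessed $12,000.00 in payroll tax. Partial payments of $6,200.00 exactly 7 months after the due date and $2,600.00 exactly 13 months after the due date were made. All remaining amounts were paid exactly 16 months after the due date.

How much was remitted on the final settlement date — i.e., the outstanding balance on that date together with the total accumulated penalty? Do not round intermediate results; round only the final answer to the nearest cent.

Balance at month 7: $12,000.0000 × (1 + 0.013)^7 = $13,135.5228…
After $6,200.00 payment: $13,135.5228… − $6,200.00 = $6,935.5228…
Balance at month 13: $6,935.5228… × (1 + 0.013)^6 = $7,494.3829…
After $2,600.00 payment: $7,494.3829… − $2,600.00 = $4,894.3829…
Balance at month 16: $4,894.3829… × (1 + 0.013)^3 = $5,087.7560…
Penalty: 16 × 1.75% × $12,000.00 = $3,360.00
Final settlement = outstanding balance + penalty = $5,087.7560… + $3,360.00 = $8,447.76

$8,447.76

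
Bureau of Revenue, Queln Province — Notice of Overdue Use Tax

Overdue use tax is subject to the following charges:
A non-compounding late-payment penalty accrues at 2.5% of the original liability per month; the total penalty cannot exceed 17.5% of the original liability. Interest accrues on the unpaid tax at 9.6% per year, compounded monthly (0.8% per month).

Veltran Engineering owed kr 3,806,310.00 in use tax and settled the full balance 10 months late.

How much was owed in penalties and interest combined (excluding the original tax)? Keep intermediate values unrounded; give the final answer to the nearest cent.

Penalty (uncapped): 10 × 2.5% × kr 3,806,310.00 = kr 951,577.50; cap = 17.5% × kr 3,806,310.00 = kr 666,104.25 → penalty = kr 666,104.25
Interest: kr 3,806,310.00 × ((1 + 0.008)^10 − 1) = kr 3,806,310.00 × 0.0829423… = kr 315,704.1382…
Penalties + interest = kr 666,104.2500 + kr 315,704.1382… = kr 981,808.39

kr 981,808.39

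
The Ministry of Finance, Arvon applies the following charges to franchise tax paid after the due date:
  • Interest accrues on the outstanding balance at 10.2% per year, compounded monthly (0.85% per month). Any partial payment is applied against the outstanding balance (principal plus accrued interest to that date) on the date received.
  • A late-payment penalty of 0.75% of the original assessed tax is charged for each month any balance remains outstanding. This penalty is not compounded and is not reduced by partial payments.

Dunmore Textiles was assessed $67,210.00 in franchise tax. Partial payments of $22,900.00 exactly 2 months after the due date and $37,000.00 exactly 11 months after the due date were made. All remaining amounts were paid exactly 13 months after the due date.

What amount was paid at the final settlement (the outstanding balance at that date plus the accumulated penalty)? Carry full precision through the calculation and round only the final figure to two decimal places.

Balance at month 2: $67,210.0000 × (1 + 0.0085)^2 = $68,357.4259…
After $22,900.00 payment: $68,357.4259… − $22,900.00 = $45,457.4259…
Balance at month 11: $45,457.4259… × (1 + 0.0085)^9 = $49,055.5289…
After $37,000.00 payment: $49,055.5289… − $37,000.00 = $12,055.5289…
Balance at month 13: $12,055.5289… × (1 + 0.0085)^2 = $12,261.3439…
Penalty: 13 × 0.75% × $67,210.00 = $6,552.98…
Final settlement = outstanding balance + penalty = $12,261.3439… + $6,552.98… = $18,814.32

$18,814.32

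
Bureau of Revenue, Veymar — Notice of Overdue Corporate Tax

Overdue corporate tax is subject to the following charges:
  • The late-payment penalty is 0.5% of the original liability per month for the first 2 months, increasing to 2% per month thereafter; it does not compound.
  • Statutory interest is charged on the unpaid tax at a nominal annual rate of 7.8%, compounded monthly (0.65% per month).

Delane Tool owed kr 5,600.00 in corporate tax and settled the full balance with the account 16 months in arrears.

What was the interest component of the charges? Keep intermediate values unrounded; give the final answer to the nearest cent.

Interest: kr 5,600.00 × ((1 + 0.0065)^16 − 1) = kr 5,600.00 × 0.1092271… = kr 611.6717…

kr 611.67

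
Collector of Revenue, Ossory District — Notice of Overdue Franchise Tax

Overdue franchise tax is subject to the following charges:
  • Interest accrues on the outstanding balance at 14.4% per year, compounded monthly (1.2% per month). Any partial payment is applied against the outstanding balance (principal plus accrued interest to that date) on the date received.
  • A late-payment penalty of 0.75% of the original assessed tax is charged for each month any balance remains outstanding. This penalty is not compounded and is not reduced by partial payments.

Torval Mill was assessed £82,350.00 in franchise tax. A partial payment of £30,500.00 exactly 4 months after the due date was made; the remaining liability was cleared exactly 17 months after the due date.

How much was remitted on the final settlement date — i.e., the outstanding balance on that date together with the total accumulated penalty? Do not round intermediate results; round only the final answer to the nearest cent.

Balance at month 4: £82,350.0000 × (1 + 0.012)^4 = £86,374.5213…
After £30,500.00 payment: £86,374.5213… − £30,500.00 = £55,874.5213…
Balance at month 17: £55,874.5213… × (1 + 0.012)^13 = £65,246.9895…
Penalty: 17 × 0.75% × £82,350.00 = £10,499.63…
Final settlement = outstanding balance + penalty = £65,246.9895… + £10,499.63… = £75,746.61

£75,746.61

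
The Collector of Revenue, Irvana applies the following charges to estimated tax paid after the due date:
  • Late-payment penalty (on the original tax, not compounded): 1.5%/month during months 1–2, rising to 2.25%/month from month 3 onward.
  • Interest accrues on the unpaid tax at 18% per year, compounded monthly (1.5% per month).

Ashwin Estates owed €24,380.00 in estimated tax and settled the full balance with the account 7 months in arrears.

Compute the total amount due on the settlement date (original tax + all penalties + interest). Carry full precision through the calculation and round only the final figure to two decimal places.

Penalty, months 1–2: 2 × 1.5% × €24,380.00 = €731.40
Penalty, months 3–7: 5 × 2.25% × €24,380.00 = €2,742.75
Interest: €24,380.00 × ((1 + 0.015)^7 − 1) = €24,380.00 × 0.1098449… = €2,678.0190…
Total = €24,380.00 + €3,474.1500 + €2,678.0190… = €30,532.17

€30,532.17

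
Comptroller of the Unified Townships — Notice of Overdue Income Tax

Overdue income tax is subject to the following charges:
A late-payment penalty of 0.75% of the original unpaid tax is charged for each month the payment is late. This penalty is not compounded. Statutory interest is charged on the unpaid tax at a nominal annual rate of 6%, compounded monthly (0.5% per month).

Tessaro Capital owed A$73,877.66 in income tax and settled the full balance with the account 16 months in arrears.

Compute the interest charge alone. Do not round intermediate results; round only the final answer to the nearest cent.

A$6,137.10

Interest: A$73,877.66 × ((1 + 0.005)^16 − 1) = A$73,877.66 × 0.0830712… = A$6,137.1023…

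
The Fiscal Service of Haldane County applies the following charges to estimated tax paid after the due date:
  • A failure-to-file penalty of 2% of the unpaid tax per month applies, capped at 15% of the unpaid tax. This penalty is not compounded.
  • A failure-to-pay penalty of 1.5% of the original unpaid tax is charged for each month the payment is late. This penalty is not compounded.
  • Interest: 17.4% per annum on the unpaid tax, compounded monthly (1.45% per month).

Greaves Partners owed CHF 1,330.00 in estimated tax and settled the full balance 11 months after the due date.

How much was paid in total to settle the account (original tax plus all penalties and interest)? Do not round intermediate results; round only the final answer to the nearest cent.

Failure-to-file: 11 × 2% × CHF 1,330.00 = CHF 292.60, capped at 15% × CHF 1,330.00 = CHF 199.50
Failure-to-pay penalty: 11 × 1.5% × CHF 1,330.00 = CHF 219.45
Interest: CHF 1,330.00 × ((1 + 0.0145)^11 − 1) = CHF 1,330.00 × 0.1715817… = CHF 228.2036…
Total = CHF 1,330.00 + CHF 418.9500 + CHF 228.2036… = CHF 1,977.15

CHF 1,977.15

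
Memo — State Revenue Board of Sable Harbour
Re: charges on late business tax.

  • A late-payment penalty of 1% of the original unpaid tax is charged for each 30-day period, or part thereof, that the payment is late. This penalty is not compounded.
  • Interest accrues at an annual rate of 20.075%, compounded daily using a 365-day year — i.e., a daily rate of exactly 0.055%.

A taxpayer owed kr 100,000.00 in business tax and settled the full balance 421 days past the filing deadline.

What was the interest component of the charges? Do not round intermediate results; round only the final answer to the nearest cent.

kr 26,047.21

Interest: kr 100,000.00 × ((1 + 0.00055)^421 − 1) = kr 100,000.00 × 0.26047212… = kr 26,047.2117…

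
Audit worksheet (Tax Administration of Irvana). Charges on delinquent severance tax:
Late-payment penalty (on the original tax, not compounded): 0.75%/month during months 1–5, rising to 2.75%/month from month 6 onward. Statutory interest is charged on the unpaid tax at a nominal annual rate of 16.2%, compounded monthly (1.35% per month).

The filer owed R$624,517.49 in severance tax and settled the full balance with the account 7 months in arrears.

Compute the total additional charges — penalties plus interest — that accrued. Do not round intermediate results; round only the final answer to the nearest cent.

Penalty, months 1–5: 5 × 0.75% × R$624,517.49 = R$23,419.41…
Penalty, months 6–7: 2 × 2.75% × R$624,517.49 = R$34,348.46…
Interest: R$624,517.49 × ((1 + 0.0135)^7 − 1) = R$624,517.49 × 0.0984145… = R$61,461.5984…
Penalties + interest = R$57,767.8678… + R$61,461.5984… = R$119,229.47

R$119,229.47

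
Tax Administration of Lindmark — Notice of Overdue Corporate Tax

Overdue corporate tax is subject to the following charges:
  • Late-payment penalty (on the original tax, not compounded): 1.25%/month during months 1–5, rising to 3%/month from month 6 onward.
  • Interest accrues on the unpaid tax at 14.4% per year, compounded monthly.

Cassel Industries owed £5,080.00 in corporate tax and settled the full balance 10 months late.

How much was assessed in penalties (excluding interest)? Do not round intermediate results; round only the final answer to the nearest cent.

£1,079.50

Penalty, months 1–5: 5 × 1.25% × £5,080.00 = £317.50
Penalty, months 6–10: 5 × 3% × £5,080.00 = £762.00
Total penalty = £317.50 + £762.00 = £1,079.50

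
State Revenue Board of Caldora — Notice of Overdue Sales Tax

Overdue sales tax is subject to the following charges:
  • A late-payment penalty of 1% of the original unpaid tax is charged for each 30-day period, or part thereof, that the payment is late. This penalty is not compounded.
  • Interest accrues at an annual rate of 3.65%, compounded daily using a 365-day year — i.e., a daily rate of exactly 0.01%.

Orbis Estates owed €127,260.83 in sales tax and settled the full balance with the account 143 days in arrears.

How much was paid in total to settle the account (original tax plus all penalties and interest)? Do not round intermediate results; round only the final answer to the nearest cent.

Penalty periods: ⌈143/30⌉ = 5; penalty = 5 × 1% × €127,260.83 = €6,363.04…
Interest: €127,260.83 × ((1 + 0.0001)^143 − 1) = €127,260.83 × 0.01440201… = €1,832.8116…
Total = €127,260.83 + €6,363.0415 + €1,832.8116… = €135,456.68

€135,456.68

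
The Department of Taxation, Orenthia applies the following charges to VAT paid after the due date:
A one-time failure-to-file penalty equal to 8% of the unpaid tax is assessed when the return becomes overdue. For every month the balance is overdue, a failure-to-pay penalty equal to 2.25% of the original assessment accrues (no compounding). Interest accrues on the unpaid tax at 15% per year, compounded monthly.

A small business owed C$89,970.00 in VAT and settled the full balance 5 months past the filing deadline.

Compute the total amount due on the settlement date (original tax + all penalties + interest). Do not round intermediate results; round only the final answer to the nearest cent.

C$113,054.70

Failure-to-file penalty: 8% × C$89,970.00 = C$7,197.60
Failure-to-pay penalty = 2.25% × C$89,970.00 × 5 mo = C$10,121.63…
Interest (15%/yr ÷ 12 = 1.25%/month): C$89,970.00 × ((1 + 0.0125)^5 − 1) = C$5,765.4714…
Total = C$89,970.00 + C$17,319.2250 + C$5,765.4714… = C$113,054.70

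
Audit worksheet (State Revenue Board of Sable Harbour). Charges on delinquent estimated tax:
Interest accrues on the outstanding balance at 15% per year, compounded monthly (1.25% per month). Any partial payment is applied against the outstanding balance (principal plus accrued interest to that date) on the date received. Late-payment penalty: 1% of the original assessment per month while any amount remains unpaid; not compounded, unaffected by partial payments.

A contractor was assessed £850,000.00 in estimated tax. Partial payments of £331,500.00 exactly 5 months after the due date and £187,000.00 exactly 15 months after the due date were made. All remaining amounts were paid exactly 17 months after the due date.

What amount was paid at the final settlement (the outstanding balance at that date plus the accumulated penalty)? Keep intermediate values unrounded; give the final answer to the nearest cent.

£617,873.10

Balance at month 5: £850,000.0000 × (1 + 0.0125)^5 = £904,469.8306…
After £331,500.00 payment: £904,469.8306… − £331,500.00 = £572,969.8306…
Balance at month 15: £572,969.8306… × (1 + 0.0125)^10 = £648,757.0254…
After £187,000.00 payment: £648,757.0254… − £187,000.00 = £461,757.0254…
Balance at month 17: £461,757.0254… × (1 + 0.0125)^2 = £473,373.1006…
Penalty: 17 × 1% × £850,000.00 = £144,500.00
Final settlement = outstanding balance + penalty = £473,373.1006… + £144,500.00 = £617,873.10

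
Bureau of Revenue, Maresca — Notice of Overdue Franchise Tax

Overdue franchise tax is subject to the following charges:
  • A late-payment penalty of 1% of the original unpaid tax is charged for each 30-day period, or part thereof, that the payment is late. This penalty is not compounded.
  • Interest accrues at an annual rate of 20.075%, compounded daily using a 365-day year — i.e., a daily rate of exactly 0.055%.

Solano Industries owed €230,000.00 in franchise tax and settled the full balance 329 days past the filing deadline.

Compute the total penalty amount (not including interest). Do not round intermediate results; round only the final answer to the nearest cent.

Penalty periods: ⌈329/30⌉ = 11; penalty = 11 × 1% × €230,000.00 = €25,300.00

€25,300.00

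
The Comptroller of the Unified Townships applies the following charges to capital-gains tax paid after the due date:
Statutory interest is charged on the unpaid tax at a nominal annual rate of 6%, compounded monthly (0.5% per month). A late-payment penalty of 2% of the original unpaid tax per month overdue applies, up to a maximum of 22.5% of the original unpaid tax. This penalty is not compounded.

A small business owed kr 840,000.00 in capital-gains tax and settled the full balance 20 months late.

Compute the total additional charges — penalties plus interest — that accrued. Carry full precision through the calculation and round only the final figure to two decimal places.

kr 277,112.28

Penalty (uncapped): 20 × 2% × kr 840,000.00 = kr 336,000.00; cap = 22.5% × kr 840,000.00 = kr 189,000.00 → penalty = kr 189,000.00
Interest: kr 840,000.00 × ((1 + 0.005)^20 − 1) = kr 840,000.00 × 0.1048956… = kr 88,112.2848…
Penalties + interest = kr 189,000.0000 + kr 88,112.2848… = kr 277,112.28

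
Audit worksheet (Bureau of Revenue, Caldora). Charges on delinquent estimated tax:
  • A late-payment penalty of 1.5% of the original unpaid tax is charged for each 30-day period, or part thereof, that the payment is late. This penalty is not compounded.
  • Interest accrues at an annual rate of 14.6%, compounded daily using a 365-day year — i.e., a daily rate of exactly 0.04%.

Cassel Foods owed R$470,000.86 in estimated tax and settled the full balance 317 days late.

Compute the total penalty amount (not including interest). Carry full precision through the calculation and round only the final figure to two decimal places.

R$77,550.14

Penalty periods: ⌈317/30⌉ = 11; penalty = 11 × 1.5% × R$470,000.86 = R$77,550.14…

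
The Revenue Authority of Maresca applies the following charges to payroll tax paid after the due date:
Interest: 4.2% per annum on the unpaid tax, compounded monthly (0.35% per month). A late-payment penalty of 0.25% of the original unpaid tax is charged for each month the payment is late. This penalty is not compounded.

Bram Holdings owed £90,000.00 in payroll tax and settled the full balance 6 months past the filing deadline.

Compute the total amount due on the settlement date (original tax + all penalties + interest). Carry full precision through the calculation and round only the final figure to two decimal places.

Late-payment penalty: 6 × 0.25% × £90,000.00 = £1,350.00
Interest: £90,000.00 × ((1 + 0.0035)^6 − 1) = £90,000.00 × 0.0211846… = £1,906.6149…
Total = £90,000.00 + £1,350.0000 + £1,906.6149… = £93,256.61

£93,256.61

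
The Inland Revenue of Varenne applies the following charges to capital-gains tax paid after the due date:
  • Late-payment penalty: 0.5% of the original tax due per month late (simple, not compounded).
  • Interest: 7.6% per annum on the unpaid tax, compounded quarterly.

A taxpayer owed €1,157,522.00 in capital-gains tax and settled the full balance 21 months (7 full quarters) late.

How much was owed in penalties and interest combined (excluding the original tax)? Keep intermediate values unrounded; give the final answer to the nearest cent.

Late-payment penalty: 21 × 0.5% × €1,157,522.00 = €121,539.81
Interest (7.6%/yr ÷ 4 = 1.9%/quarter): €1,157,522.00 × ((1 + 0.019)^7 − 1) = €163,008.8211…
Penalties + interest = €121,539.8100 + €163,008.8211… = €284,548.63

€284,548.63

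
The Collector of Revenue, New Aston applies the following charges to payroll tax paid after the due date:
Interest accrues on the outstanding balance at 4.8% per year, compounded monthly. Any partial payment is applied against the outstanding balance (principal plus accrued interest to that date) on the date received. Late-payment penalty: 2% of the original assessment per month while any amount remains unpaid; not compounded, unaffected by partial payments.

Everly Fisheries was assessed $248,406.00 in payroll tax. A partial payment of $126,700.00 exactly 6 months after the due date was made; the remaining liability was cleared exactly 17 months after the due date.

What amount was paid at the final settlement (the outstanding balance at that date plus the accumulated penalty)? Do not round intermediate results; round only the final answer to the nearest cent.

Monthly rate = 4.8% ÷ 12 = 0.4%
Balance at month 6: $248,406.0000 × (1 + 0.004)^6 = $254,427.6804…
After $126,700.00 payment: $254,427.6804… − $126,700.00 = $127,727.6804…
Balance at month 17: $127,727.6804… × (1 + 0.004)^11 = $133,461.4583…
Penalty: 17 × 2% × $248,406.00 = $84,458.04
Final settlement = outstanding balance + penalty = $133,461.4583… + $84,458.04 = $217,919.50

$217,919.50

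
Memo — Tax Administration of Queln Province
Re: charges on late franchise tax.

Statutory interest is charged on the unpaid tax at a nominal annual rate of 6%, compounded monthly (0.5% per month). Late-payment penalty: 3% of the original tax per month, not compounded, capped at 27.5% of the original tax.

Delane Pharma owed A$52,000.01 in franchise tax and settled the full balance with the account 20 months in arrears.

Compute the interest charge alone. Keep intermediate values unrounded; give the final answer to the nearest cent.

A$5,454.57

Interest: A$52,000.01 × ((1 + 0.005)^20 − 1) = A$52,000.01 × 0.1048956… = A$5,454.5711…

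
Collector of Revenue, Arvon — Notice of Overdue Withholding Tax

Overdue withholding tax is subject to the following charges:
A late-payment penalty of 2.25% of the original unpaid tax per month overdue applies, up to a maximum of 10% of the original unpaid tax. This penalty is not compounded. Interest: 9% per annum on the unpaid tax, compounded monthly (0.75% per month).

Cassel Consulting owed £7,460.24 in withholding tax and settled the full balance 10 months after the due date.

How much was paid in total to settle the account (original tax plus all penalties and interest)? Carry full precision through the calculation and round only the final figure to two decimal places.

£8,785.05

Penalty (uncapped): 10 × 2.25% × £7,460.24 = £1,678.55…; cap = 10% × £7,460.24 = £746.02… → penalty = £746.02…
Interest: £7,460.24 × ((1 + 0.0075)^10 − 1) = £7,460.24 × 0.0775825… = £578.7844…
Total = £7,460.24 + £746.0240 + £578.7844… = £8,785.05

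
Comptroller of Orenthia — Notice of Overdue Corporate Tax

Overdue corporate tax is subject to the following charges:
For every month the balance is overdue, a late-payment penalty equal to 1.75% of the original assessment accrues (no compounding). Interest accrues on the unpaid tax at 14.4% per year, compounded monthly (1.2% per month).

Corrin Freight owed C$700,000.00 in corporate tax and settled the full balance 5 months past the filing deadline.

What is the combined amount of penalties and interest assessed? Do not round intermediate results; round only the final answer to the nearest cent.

Late-payment penalty = 1.75% × C$700,000.00 × 5 mo = C$61,250.00
Interest: C$700,000.00 × ((1 + 0.012)^5 − 1) = C$700,000.00 × 0.0614574… = C$43,020.1688…
Penalties + interest = C$61,250.0000 + C$43,020.1688… = C$104,270.17

C$104,270.17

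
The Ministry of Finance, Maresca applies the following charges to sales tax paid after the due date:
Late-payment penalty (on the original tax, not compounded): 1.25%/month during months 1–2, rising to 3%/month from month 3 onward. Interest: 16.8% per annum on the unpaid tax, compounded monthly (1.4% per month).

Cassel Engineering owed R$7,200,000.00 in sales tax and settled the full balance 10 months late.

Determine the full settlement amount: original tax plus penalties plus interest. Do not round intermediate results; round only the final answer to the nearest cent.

R$10,181,933.89

Penalty, months 1–2: 2 × 1.25% × R$7,200,000.00 = R$180,000.00
Penalty, months 3–10: 8 × 3% × R$7,200,000.00 = R$1,728,000.00
Interest: R$7,200,000.00 × ((1 + 0.014)^10 − 1) = R$7,200,000.00 × 0.1491575… = R$1,073,933.8883…
Total = R$7,200,000.00 + R$1,908,000.0000 + R$1,073,933.8883… = R$10,181,933.89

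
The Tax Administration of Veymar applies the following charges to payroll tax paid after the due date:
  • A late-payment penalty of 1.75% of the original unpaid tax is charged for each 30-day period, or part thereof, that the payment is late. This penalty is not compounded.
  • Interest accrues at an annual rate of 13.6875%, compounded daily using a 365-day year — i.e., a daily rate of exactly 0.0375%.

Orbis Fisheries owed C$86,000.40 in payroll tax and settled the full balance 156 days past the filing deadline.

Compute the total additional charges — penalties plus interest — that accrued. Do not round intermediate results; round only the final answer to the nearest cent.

C$14,210.13

Penalty periods: ⌈156/30⌉ = 6; penalty = 6 × 1.75% × C$86,000.40 = C$9,030.04…
Interest: C$86,000.40 × ((1 + 0.000375)^156 − 1) = C$86,000.40 × 0.06023336… = C$5,180.0930…
Penalties + interest = C$9,030.0420 + C$5,180.0930… = C$14,210.13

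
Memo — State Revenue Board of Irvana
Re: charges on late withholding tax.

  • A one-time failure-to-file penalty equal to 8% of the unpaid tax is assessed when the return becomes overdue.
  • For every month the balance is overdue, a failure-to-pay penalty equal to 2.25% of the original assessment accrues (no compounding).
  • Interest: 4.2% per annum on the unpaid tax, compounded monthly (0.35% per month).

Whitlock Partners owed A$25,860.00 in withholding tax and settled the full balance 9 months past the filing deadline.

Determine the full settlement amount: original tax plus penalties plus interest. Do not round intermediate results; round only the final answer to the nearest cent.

A$33,991.54

Failure-to-file penalty: 8% × A$25,860.00 = A$2,068.80
Failure-to-pay penalty = 2.25% × A$25,860.00 × 9 mo = A$5,236.65
Interest: A$25,860.00 × ((1 + 0.0035)^9 − 1) = A$25,860.00 × 0.0319446… = A$826.0879…
Total = A$25,860.00 + A$7,305.4500 + A$826.0879… = A$33,991.54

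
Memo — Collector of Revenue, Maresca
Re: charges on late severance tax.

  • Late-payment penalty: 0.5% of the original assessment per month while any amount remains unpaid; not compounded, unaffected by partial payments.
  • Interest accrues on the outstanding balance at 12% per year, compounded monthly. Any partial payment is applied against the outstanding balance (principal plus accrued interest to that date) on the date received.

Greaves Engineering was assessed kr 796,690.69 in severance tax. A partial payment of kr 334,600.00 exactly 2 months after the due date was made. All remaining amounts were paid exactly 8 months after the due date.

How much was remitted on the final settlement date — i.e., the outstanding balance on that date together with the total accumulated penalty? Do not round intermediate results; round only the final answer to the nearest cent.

Monthly rate = 12% ÷ 12 = 1%
Balance at month 2: kr 796,690.6900 × (1 + 0.01)^2 = kr 812,704.1729…
After kr 334,600.00 payment: kr 812,704.1729… − kr 334,600.00 = kr 478,104.1729…
Balance at month 8: kr 478,104.1729… × (1 + 0.01)^6 = kr 507,517.2136…
Penalty: 8 × 0.5% × kr 796,690.69 = kr 31,867.63…
Final settlement = outstanding balance + penalty = kr 507,517.2136… + kr 31,867.63… = kr 539,384.84

kr 539,384.84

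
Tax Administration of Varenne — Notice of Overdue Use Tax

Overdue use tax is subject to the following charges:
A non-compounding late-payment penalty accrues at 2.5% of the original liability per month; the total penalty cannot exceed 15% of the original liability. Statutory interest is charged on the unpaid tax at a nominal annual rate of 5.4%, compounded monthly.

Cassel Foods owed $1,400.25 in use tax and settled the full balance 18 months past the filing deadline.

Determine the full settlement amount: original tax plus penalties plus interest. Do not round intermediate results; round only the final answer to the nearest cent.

$1,728.15

Penalty (uncapped): 18 × 2.5% × $1,400.25 = $630.11…; cap = 15% × $1,400.25 = $210.04… → penalty = $210.04…
Interest (5.4%/yr ÷ 12 = 0.45%/month): $1,400.25 × ((1 + 0.0045)^18 − 1) = $117.8645…
Total = $1,400.25 + $210.0375 + $117.8645… = $1,728.15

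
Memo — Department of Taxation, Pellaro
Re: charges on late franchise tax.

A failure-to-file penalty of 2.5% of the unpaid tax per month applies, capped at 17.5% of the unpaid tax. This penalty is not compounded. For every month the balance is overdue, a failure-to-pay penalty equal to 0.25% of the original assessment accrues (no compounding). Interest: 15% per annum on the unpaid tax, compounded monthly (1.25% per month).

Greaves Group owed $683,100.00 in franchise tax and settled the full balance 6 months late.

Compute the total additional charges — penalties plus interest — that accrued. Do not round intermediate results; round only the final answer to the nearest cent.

$165,571.95

Failure-to-file: 6 × 2.5% × $683,100.00 = $102,465.00 (under the 17.5% cap)
Failure-to-pay penalty: 6 × 0.25% × $683,100.00 = $10,246.50
Interest: $683,100.00 × ((1 + 0.0125)^6 − 1) = $683,100.00 × 0.0773832… = $52,860.4506…
Penalties + interest = $112,711.5000 + $52,860.4506… = $165,571.95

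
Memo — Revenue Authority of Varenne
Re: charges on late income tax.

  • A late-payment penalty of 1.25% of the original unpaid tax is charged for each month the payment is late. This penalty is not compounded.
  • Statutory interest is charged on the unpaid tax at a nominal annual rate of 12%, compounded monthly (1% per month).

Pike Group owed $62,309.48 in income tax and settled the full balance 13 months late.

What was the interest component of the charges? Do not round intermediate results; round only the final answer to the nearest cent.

Interest: $62,309.48 × ((1 + 0.01)^13 − 1) = $62,309.48 × 0.1380933… = $8,604.5205…

$8,604.52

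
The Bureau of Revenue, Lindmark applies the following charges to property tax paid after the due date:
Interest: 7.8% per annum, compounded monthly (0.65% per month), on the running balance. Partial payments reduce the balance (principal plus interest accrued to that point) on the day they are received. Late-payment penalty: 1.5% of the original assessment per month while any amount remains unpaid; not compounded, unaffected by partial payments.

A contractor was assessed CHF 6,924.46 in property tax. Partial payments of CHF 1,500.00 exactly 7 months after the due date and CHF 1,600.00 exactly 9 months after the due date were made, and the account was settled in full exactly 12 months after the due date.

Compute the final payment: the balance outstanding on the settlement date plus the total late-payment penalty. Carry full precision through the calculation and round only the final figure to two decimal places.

CHF 5,549.91

Balance at month 7: CHF 6,924.4600 × (1 + 0.0065)^7 = CHF 7,245.7336…
After CHF 1,500.00 payment: CHF 7,245.7336… − CHF 1,500.00 = CHF 5,745.7336…
Balance at month 9: CHF 5,745.7336… × (1 + 0.0065)^2 = CHF 5,820.6709…
After CHF 1,600.00 payment: CHF 5,820.6709… − CHF 1,600.00 = CHF 4,220.6709…
Balance at month 12: CHF 4,220.6709… × (1 + 0.0065)^3 = CHF 4,303.5102…
Penalty: 12 × 1.5% × CHF 6,924.46 = CHF 1,246.40…
Final settlement = outstanding balance + penalty = CHF 4,303.5102… + CHF 1,246.40… = CHF 5,549.91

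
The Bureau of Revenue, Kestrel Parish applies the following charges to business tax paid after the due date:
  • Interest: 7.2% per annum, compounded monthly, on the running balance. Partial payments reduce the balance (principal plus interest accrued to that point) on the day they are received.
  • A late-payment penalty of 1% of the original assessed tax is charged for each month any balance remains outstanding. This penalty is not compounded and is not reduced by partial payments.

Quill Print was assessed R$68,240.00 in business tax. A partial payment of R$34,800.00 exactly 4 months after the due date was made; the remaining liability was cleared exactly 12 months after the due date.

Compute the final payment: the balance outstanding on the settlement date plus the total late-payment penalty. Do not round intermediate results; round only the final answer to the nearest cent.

Monthly rate = 7.2% ÷ 12 = 0.6%
Balance at month 4: R$68,240.0000 × (1 + 0.006)^4 = R$69,892.5589…
After R$34,800.00 payment: R$69,892.5589… − R$34,800.00 = R$35,092.5589…
Balance at month 12: R$35,092.5589… × (1 + 0.006)^8 = R$36,812.8027…
Penalty: 12 × 1% × R$68,240.00 = R$8,188.80
Final settlement = outstanding balance + penalty = R$36,812.8027… + R$8,188.80 = R$45,001.60

R$45,001.60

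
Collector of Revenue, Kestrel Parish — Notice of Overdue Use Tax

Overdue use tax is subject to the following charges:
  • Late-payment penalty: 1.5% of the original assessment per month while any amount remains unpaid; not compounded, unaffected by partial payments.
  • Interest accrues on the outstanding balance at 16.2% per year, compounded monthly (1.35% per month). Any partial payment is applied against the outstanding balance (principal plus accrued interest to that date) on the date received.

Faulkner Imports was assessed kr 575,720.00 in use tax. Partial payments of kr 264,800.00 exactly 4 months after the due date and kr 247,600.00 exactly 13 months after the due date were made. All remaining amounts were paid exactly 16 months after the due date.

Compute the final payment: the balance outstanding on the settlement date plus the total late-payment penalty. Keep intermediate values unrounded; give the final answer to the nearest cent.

Balance at month 4: kr 575,720.0000 × (1 + 0.0135)^4 = kr 607,444.1149…
After kr 264,800.00 payment: kr 607,444.1149… − kr 264,800.00 = kr 342,644.1149…
Balance at month 13: kr 342,644.1149… × (1 + 0.0135)^9 = kr 386,595.7312…
After kr 247,600.00 payment: kr 386,595.7312… − kr 247,600.00 = kr 138,995.7312…
Balance at month 16: kr 138,995.7312… × (1 + 0.0135)^3 = kr 144,701.3962…
Penalty: 16 × 1.5% × kr 575,720.00 = kr 138,172.80
Final settlement = outstanding balance + penalty = kr 144,701.3962… + kr 138,172.80 = kr 282,874.20

kr 282,874.20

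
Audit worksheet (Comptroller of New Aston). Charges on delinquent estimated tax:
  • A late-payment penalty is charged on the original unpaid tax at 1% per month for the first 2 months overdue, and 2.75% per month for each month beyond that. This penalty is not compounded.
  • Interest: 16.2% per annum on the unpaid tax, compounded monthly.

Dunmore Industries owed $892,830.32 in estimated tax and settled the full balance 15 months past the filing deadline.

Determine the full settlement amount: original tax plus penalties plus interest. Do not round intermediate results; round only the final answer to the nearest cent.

$1,428,798.54

Penalty, months 1–2: 2 × 1% × $892,830.32 = $17,856.61…
Penalty, months 3–15: 13 × 2.75% × $892,830.32 = $319,186.84…
Interest (16.2%/yr ÷ 12 = 1.35%/month): $892,830.32 × ((1 + 0.0135)^15 − 1) = $198,924.7707…
Total = $892,830.32 + $337,043.4458 + $198,924.7707… = $1,428,798.54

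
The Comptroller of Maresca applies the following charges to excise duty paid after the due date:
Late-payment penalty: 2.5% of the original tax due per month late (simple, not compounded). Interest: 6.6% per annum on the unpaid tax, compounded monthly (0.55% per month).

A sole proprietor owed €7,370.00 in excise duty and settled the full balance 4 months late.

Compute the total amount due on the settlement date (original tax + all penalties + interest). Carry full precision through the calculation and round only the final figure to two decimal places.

€8,270.48

Late-payment penalty = 2.5% × €7,370.00 × 4 mo = €737.00
Interest: €7,370.00 × ((1 + 0.0055)^4 − 1) = €7,370.00 × 0.0221822… = €163.4826…
Total = €7,370.00 + €737.0000 + €163.4826… = €8,270.48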